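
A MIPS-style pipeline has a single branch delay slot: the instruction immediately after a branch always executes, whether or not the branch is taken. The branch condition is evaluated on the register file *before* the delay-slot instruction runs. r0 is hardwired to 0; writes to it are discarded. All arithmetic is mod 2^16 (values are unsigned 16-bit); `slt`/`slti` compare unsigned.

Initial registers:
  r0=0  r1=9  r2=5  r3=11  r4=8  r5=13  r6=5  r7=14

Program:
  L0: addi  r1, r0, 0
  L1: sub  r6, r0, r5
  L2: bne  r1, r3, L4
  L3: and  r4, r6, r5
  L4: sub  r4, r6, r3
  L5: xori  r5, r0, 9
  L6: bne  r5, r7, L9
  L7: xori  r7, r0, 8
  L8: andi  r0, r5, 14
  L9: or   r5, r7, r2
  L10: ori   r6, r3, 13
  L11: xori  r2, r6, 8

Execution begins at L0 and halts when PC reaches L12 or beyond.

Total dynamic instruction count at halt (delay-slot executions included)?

[0] addi  r1, r0, 0  →  {r0:0, r1:0, r2:5, r3:11, r4:8, r5:13, r6:5, r7:14}
[1] sub  r6, r0, r5  →  {r0:0, r1:0, r2:5, r3:11, r4:8, r5:13, r6:65523, r7:14}
[2] bne  r1, r3, L4  →  {r0:0, r1:0, r2:5, r3:11, r4:8, r5:13, r6:65523, r7:14}  ⟨branch taken⟩
[3] and  r4, r6, r5  →  {r0:0, r1:0, r2:5, r3:11, r4:1, r5:13, r6:65523, r7:14}
[4] sub  r4, r6, r3  →  {r0:0, r1:0, r2:5, r3:11, r4:65512, r5:13, r6:65523, r7:14}
[5] xori  r5, r0, 9  →  {r0:0, r1:0, r2:5, r3:11, r4:65512, r5:9, r6:65523, r7:14}
[6] bne  r5, r7, L9  →  {r0:0, r1:0, r2:5, r3:11, r4:65512, r5:9, r6:65523, r7:14}  ⟨branch taken⟩
[7] xori  r7, r0, 8  →  {r0:0, r1:0, r2:5, r3:11, r4:65512, r5:9, r6:65523, r7:8}
[9] or   r5, r7, r2  →  {r0:0, r1:0, r2:5, r3:11, r4:65512, r5:13, r6:65523, r7:8}
[10] ori   r6, r3, 13  →  {r0:0, r1:0, r2:5, r3:11, r4:65512, r5:13, r6:15, r7:8}
[11] xori  r2, r6, 8  →  {r0:0, r1:0, r2:7, r3:11, r4:65512, r5:13, r6:15, r7:8}

11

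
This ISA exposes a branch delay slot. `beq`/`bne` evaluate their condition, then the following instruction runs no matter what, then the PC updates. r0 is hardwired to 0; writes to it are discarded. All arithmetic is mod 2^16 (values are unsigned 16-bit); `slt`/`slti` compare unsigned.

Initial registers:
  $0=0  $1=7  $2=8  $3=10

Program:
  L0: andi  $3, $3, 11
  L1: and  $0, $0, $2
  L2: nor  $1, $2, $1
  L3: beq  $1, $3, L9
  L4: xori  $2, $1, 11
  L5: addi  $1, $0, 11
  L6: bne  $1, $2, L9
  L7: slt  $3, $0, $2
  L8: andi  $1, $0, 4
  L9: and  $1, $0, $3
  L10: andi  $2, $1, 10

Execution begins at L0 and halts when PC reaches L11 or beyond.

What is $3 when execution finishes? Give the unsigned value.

1

#0 andi  $3, $3, 11 ; 0/7/8/10
#1 and  $0, $0, $2 ; 0/7/8/10
#2 nor  $1, $2, $1 ; 0/65520/8/10
#3 beq  $1, $3, L9 ; 0/65520/8/10 ; →fallthru
#4 xori  $2, $1, 11 ; 0/65520/65531/10
#5 addi  $1, $0, 11 ; 0/11/65531/10
#6 bne  $1, $2, L9 ; 0/11/65531/10 ; →target
#7 slt  $3, $0, $2 ; 0/11/65531/1
#9 and  $1, $0, $3 ; 0/0/65531/1
#10 andi  $2, $1, 10 ; 0/0/0/1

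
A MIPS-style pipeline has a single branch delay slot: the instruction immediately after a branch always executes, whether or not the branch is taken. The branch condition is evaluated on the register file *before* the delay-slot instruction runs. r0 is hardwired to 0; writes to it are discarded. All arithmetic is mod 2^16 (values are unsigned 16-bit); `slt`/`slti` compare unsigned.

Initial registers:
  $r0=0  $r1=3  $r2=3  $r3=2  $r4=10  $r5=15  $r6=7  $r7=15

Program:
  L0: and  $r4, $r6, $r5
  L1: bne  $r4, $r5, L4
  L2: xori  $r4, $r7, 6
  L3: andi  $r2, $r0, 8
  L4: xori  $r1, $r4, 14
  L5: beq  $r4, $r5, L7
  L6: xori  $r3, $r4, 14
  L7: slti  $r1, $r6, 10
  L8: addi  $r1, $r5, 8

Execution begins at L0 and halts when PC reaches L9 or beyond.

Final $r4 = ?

9

[0] and  $r4, $r6, $r5  →  {$r0:0, $r1:3, $r2:3, $r3:2, $r4:7, $r5:15, $r6:7, $r7:15}
[1] bne  $r4, $r5, L4  →  {$r0:0, $r1:3, $r2:3, $r3:2, $r4:7, $r5:15, $r6:7, $r7:15}  ⟨branch taken⟩
[2] xori  $r4, $r7, 6  →  {$r0:0, $r1:3, $r2:3, $r3:2, $r4:9, $r5:15, $r6:7, $r7:15}
[4] xori  $r1, $r4, 14  →  {$r0:0, $r1:7, $r2:3, $r3:2, $r4:9, $r5:15, $r6:7, $r7:15}
[5] beq  $r4, $r5, L7  →  {$r0:0, $r1:7, $r2:3, $r3:2, $r4:9, $r5:15, $r6:7, $r7:15}  ⟨branch fallthrough⟩
[6] xori  $r3, $r4, 14  →  {$r0:0, $r1:7, $r2:3, $r3:7, $r4:9, $r5:15, $r6:7, $r7:15}
[7] slti  $r1, $r6, 10  →  {$r0:0, $r1:1, $r2:3, $r3:7, $r4:9, $r5:15, $r6:7, $r7:15}
[8] addi  $r1, $r5, 8  →  {$r0:0, $r1:23, $r2:3, $r3:7, $r4:9, $r5:15, $r6:7, $r7:15}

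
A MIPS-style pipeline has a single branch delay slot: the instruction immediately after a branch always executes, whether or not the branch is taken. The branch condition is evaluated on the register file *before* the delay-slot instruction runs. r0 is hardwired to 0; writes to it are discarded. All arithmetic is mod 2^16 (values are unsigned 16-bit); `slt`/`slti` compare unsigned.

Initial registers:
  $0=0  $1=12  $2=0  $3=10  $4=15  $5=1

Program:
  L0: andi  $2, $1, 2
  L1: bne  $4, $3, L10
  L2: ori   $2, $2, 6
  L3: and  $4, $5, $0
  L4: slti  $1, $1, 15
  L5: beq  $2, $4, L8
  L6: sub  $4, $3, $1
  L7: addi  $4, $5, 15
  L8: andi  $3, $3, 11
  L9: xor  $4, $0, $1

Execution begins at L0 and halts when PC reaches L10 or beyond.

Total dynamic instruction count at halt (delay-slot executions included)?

[0] andi  $2, $1, 2  →  {$0:0, $1:12, $2:0, $3:10, $4:15, $5:1}
[1] bne  $4, $3, L10  →  {$0:0, $1:12, $2:0, $3:10, $4:15, $5:1}  ⟨branch taken⟩
[2] ori   $2, $2, 6  →  {$0:0, $1:12, $2:6, $3:10, $4:15, $5:1}

3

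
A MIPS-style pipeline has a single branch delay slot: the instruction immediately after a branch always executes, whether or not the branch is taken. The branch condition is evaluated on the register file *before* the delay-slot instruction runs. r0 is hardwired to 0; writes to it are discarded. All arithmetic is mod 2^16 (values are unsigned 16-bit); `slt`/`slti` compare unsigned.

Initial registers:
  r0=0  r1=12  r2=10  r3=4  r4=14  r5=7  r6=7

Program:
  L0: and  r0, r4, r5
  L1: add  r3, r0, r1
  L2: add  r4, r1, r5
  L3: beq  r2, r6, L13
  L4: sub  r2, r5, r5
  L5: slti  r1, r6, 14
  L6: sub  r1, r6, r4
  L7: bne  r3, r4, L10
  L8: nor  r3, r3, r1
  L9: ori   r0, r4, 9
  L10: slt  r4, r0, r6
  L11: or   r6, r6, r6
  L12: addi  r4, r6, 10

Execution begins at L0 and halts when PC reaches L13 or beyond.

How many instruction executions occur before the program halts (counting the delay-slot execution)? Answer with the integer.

12

[0] and  r0, r4, r5  →  {r0:0, r1:12, r2:10, r3:4, r4:14, r5:7, r6:7}
[1] add  r3, r0, r1  →  {r0:0, r1:12, r2:10, r3:12, r4:14, r5:7, r6:7}
[2] add  r4, r1, r5  →  {r0:0, r1:12, r2:10, r3:12, r4:19, r5:7, r6:7}
[3] beq  r2, r6, L13  →  {r0:0, r1:12, r2:10, r3:12, r4:19, r5:7, r6:7}  ⟨branch fallthrough⟩
[4] sub  r2, r5, r5  →  {r0:0, r1:12, r2:0, r3:12, r4:19, r5:7, r6:7}
[5] slti  r1, r6, 14  →  {r0:0, r1:1, r2:0, r3:12, r4:19, r5:7, r6:7}
[6] sub  r1, r6, r4  →  {r0:0, r1:65524, r2:0, r3:12, r4:19, r5:7, r6:7}
[7] bne  r3, r4, L10  →  {r0:0, r1:65524, r2:0, r3:12, r4:19, r5:7, r6:7}  ⟨branch taken⟩
[8] nor  r3, r3, r1  →  {r0:0, r1:65524, r2:0, r3:3, r4:19, r5:7, r6:7}
[10] slt  r4, r0, r6  →  {r0:0, r1:65524, r2:0, r3:3, r4:1, r5:7, r6:7}
[11] or   r6, r6, r6  →  {r0:0, r1:65524, r2:0, r3:3, r4:1, r5:7, r6:7}
[12] addi  r4, r6, 10  →  {r0:0, r1:65524, r2:0, r3:3, r4:17, r5:7, r6:7}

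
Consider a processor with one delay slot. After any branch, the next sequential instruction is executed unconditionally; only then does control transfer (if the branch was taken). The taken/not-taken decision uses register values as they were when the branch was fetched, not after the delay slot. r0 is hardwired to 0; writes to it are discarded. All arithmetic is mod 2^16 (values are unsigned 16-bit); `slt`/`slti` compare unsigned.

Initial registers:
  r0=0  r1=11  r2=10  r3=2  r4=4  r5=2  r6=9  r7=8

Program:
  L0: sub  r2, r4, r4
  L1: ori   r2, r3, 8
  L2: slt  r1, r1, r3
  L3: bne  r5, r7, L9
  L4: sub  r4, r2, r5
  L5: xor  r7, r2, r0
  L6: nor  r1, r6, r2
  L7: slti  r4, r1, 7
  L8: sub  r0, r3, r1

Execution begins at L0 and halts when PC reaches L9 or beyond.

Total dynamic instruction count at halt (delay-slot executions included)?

5

PC=0  sub  r2, r4, r4        | r0=0 r1=11 r2=0 r3=2 r4=4 r5=2 r6=9 r7=8
PC=1  ori   r2, r3, 8        | r0=0 r1=11 r2=10 r3=2 r4=4 r5=2 r6=9 r7=8
PC=2  slt  r1, r1, r3        | r0=0 r1=0 r2=10 r3=2 r4=4 r5=2 r6=9 r7=8
PC=3  bne  r5, r7, L9        | r0=0 r1=0 r2=10 r3=2 r4=4 r5=2 r6=9 r7=8  [TAKEN]
PC=4  sub  r4, r2, r5        | r0=0 r1=0 r2=10 r3=2 r4=8 r5=2 r6=9 r7=8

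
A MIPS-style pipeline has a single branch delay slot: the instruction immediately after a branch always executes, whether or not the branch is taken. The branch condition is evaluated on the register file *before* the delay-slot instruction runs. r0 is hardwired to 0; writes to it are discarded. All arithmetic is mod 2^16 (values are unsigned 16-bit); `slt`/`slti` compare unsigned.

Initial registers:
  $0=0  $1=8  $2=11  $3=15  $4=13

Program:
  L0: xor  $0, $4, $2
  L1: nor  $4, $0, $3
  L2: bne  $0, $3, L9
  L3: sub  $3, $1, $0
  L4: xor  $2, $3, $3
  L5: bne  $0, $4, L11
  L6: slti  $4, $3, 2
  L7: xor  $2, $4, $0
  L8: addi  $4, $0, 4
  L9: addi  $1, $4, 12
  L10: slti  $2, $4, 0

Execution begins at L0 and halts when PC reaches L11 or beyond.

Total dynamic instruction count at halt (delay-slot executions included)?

6

#0 xor  $0, $4, $2 ; 0/8/11/15/13
#1 nor  $4, $0, $3 ; 0/8/11/15/65520
#2 bne  $0, $3, L9 ; 0/8/11/15/65520 ; →target
#3 sub  $3, $1, $0 ; 0/8/11/8/65520
#9 addi  $1, $4, 12 ; 0/65532/11/8/65520
#10 slti  $2, $4, 0 ; 0/65532/0/8/65520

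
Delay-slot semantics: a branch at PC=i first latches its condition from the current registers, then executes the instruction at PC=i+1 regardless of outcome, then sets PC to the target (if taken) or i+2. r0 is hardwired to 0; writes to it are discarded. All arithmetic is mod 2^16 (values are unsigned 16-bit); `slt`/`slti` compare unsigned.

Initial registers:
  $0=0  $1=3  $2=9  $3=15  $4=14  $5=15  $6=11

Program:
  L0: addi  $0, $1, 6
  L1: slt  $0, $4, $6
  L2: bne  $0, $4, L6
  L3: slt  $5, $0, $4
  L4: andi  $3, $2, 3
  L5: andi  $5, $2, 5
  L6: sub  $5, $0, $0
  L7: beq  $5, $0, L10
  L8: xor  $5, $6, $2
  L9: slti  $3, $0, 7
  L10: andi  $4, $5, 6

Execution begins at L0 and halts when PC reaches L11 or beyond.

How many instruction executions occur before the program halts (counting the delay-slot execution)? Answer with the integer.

PC=0  addi  $0, $1, 6        | $0=0 $1=3 $2=9 $3=15 $4=14 $5=15 $6=11
PC=1  slt  $0, $4, $6        | $0=0 $1=3 $2=9 $3=15 $4=14 $5=15 $6=11
PC=2  bne  $0, $4, L6        | $0=0 $1=3 $2=9 $3=15 $4=14 $5=15 $6=11  [TAKEN]
PC=3  slt  $5, $0, $4        | $0=0 $1=3 $2=9 $3=15 $4=14 $5=1 $6=11
PC=6  sub  $5, $0, $0        | $0=0 $1=3 $2=9 $3=15 $4=14 $5=0 $6=11
PC=7  beq  $5, $0, L10       | $0=0 $1=3 $2=9 $3=15 $4=14 $5=0 $6=11  [TAKEN]
PC=8  xor  $5, $6, $2        | $0=0 $1=3 $2=9 $3=15 $4=14 $5=2 $6=11
PC=10 andi  $4, $5, 6        | $0=0 $1=3 $2=9 $3=15 $4=2 $5=2 $6=11

8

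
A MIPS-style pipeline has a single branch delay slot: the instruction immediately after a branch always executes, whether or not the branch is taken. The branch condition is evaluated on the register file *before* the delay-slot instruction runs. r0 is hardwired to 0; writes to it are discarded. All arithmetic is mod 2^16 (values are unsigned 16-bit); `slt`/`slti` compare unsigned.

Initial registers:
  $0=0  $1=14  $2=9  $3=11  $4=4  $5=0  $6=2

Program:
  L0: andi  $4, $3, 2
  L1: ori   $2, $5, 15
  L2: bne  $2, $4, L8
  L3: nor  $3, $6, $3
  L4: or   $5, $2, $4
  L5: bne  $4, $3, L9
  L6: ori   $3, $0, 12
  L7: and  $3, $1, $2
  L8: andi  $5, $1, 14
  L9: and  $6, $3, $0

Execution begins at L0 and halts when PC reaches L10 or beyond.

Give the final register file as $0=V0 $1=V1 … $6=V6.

$0=0 $1=14 $2=15 $3=65524 $4=2 $5=14 $6=0

[0] andi  $4, $3, 2  →  {$0:0, $1:14, $2:9, $3:11, $4:2, $5:0, $6:2}
[1] ori   $2, $5, 15  →  {$0:0, $1:14, $2:15, $3:11, $4:2, $5:0, $6:2}
[2] bne  $2, $4, L8  →  {$0:0, $1:14, $2:15, $3:11, $4:2, $5:0, $6:2}  ⟨branch taken⟩
[3] nor  $3, $6, $3  →  {$0:0, $1:14, $2:15, $3:65524, $4:2, $5:0, $6:2}
[8] andi  $5, $1, 14  →  {$0:0, $1:14, $2:15, $3:65524, $4:2, $5:14, $6:2}
[9] and  $6, $3, $0  →  {$0:0, $1:14, $2:15, $3:65524, $4:2, $5:14, $6:0}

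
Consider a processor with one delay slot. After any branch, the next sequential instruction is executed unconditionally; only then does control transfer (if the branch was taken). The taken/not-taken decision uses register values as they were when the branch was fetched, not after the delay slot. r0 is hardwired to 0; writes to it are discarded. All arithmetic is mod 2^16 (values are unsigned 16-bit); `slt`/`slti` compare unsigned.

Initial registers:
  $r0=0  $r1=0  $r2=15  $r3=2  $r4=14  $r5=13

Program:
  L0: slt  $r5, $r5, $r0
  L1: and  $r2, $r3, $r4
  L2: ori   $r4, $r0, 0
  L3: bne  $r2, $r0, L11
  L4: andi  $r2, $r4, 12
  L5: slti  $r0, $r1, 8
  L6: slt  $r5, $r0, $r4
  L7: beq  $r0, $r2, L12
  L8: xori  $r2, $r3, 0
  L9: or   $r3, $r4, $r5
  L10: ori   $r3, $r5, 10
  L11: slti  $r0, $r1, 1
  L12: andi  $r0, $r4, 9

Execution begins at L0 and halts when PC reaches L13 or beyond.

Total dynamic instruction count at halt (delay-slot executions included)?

  step pc=0: slt  $r5, $r5, $r0  regs=(0,0,15,2,14,0)
  step pc=1: and  $r2, $r3, $r4  regs=(0,0,2,2,14,0)
  step pc=2: ori   $r4, $r0, 0  regs=(0,0,2,2,0,0)
  step pc=3: bne  $r2, $r0, L11  cond=T  regs=(0,0,2,2,0,0)
  step pc=4: andi  $r2, $r4, 12  regs=(0,0,0,2,0,0)
  step pc=11: slti  $r0, $r1, 1  regs=(0,0,0,2,0,0)
  step pc=12: andi  $r0, $r4, 9  regs=(0,0,0,2,0,0)

7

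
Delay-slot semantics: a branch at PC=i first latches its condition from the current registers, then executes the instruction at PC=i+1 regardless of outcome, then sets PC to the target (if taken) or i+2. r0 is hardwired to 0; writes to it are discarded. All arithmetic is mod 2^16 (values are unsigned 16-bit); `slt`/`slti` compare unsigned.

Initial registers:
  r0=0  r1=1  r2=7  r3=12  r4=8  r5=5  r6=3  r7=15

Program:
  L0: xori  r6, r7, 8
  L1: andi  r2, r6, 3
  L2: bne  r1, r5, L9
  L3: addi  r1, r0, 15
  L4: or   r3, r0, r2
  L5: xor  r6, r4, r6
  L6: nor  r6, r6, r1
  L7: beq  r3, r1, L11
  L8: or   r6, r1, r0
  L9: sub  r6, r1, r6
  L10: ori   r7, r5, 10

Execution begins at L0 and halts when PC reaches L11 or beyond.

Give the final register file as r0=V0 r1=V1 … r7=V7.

[0] xori  r6, r7, 8  →  {r0:0, r1:1, r2:7, r3:12, r4:8, r5:5, r6:7, r7:15}
[1] andi  r2, r6, 3  →  {r0:0, r1:1, r2:3, r3:12, r4:8, r5:5, r6:7, r7:15}
[2] bne  r1, r5, L9  →  {r0:0, r1:1, r2:3, r3:12, r4:8, r5:5, r6:7, r7:15}  ⟨branch taken⟩
[3] addi  r1, r0, 15  →  {r0:0, r1:15, r2:3, r3:12, r4:8, r5:5, r6:7, r7:15}
[9] sub  r6, r1, r6  →  {r0:0, r1:15, r2:3, r3:12, r4:8, r5:5, r6:8, r7:15}
[10] ori   r7, r5, 10  →  {r0:0, r1:15, r2:3, r3:12, r4:8, r5:5, r6:8, r7:15}

r0=0 r1=15 r2=3 r3=12 r4=8 r5=5 r6=8 r7=15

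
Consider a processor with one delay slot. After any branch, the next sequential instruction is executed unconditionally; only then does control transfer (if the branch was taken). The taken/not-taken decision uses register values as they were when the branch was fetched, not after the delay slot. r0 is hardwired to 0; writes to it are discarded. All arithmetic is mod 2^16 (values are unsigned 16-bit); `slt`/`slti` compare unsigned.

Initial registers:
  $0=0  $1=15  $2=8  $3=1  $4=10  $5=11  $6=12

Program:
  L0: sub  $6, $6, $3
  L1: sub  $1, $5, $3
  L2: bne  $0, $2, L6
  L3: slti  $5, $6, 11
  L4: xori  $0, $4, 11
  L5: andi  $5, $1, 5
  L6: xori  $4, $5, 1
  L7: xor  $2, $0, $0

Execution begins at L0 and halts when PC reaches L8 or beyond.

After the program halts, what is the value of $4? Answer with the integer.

PC=0  sub  $6, $6, $3        | $0=0 $1=15 $2=8 $3=1 $4=10 $5=11 $6=11
PC=1  sub  $1, $5, $3        | $0=0 $1=10 $2=8 $3=1 $4=10 $5=11 $6=11
PC=2  bne  $0, $2, L6        | $0=0 $1=10 $2=8 $3=1 $4=10 $5=11 $6=11  [TAKEN]
PC=3  slti  $5, $6, 11       | $0=0 $1=10 $2=8 $3=1 $4=10 $5=0 $6=11
PC=6  xori  $4, $5, 1        | $0=0 $1=10 $2=8 $3=1 $4=1 $5=0 $6=11
PC=7  xor  $2, $0, $0        | $0=0 $1=10 $2=0 $3=1 $4=1 $5=0 $6=11

1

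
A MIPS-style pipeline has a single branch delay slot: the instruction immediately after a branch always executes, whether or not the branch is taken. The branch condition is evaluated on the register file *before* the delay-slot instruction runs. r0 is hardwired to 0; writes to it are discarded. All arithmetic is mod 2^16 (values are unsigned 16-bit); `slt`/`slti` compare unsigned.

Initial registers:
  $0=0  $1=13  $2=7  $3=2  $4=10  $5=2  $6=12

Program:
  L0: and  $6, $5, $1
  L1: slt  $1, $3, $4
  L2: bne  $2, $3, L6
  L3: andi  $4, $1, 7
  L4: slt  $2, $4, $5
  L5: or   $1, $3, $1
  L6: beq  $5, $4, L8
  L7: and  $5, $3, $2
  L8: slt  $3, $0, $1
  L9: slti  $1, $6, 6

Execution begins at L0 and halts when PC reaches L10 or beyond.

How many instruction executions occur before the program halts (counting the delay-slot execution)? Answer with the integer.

PC=0  and  $6, $5, $1        | $0=0 $1=13 $2=7 $3=2 $4=10 $5=2 $6=0
PC=1  slt  $1, $3, $4        | $0=0 $1=1 $2=7 $3=2 $4=10 $5=2 $6=0
PC=2  bne  $2, $3, L6        | $0=0 $1=1 $2=7 $3=2 $4=10 $5=2 $6=0  [TAKEN]
PC=3  andi  $4, $1, 7        | $0=0 $1=1 $2=7 $3=2 $4=1 $5=2 $6=0
PC=6  beq  $5, $4, L8        | $0=0 $1=1 $2=7 $3=2 $4=1 $5=2 $6=0  [not taken]
PC=7  and  $5, $3, $2        | $0=0 $1=1 $2=7 $3=2 $4=1 $5=2 $6=0
PC=8  slt  $3, $0, $1        | $0=0 $1=1 $2=7 $3=1 $4=1 $5=2 $6=0
PC=9  slti  $1, $6, 6        | $0=0 $1=1 $2=7 $3=1 $4=1 $5=2 $6=0

8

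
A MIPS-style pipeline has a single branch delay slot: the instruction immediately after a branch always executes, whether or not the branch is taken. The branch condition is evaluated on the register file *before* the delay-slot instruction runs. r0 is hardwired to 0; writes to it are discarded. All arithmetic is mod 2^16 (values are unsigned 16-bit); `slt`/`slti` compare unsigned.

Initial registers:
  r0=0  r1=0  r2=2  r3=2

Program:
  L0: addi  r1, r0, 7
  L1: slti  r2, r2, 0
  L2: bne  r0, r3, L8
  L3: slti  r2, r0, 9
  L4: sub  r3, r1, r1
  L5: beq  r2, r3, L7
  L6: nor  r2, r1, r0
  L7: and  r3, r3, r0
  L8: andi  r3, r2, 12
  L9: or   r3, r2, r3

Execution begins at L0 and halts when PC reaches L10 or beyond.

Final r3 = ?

PC=0  addi  r1, r0, 7        | r0=0 r1=7 r2=2 r3=2
PC=1  slti  r2, r2, 0        | r0=0 r1=7 r2=0 r3=2
PC=2  bne  r0, r3, L8        | r0=0 r1=7 r2=0 r3=2  [TAKEN]
PC=3  slti  r2, r0, 9        | r0=0 r1=7 r2=1 r3=2
PC=8  andi  r3, r2, 12       | r0=0 r1=7 r2=1 r3=0
PC=9  or   r3, r2, r3        | r0=0 r1=7 r2=1 r3=1

1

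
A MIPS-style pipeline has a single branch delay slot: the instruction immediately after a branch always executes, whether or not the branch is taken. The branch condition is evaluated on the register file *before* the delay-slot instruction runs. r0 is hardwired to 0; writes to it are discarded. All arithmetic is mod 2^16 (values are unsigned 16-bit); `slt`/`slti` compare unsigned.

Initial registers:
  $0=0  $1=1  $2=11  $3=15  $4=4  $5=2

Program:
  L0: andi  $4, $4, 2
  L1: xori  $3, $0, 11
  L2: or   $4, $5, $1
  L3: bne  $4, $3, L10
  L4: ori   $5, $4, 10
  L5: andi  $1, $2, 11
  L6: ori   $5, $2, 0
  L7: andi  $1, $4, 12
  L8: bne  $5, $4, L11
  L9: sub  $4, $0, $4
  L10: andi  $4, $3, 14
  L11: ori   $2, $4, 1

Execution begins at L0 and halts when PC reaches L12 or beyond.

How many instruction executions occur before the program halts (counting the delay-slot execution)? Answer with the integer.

7

  step pc=0: andi  $4, $4, 2  regs=(0,1,11,15,0,2)
  step pc=1: xori  $3, $0, 11  regs=(0,1,11,11,0,2)
  step pc=2: or   $4, $5, $1  regs=(0,1,11,11,3,2)
  step pc=3: bne  $4, $3, L10  cond=T  regs=(0,1,11,11,3,2)
  step pc=4: ori   $5, $4, 10  regs=(0,1,11,11,3,11)
  step pc=10: andi  $4, $3, 14  regs=(0,1,11,11,10,11)
  step pc=11: ori   $2, $4, 1  regs=(0,1,11,11,10,11)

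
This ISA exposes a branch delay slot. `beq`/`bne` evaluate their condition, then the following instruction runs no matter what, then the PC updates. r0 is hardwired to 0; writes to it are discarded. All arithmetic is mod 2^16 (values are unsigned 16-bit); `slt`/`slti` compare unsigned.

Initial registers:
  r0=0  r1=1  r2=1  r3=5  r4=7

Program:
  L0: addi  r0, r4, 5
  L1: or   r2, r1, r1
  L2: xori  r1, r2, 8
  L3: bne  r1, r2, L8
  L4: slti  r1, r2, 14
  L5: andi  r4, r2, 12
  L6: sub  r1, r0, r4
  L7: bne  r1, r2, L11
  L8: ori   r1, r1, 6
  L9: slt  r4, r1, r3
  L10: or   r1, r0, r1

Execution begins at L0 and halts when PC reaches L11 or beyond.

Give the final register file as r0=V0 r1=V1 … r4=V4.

r0=0 r1=7 r2=1 r3=5 r4=0

#0 addi  r0, r4, 5 ; 0/1/1/5/7
#1 or   r2, r1, r1 ; 0/1/1/5/7
#2 xori  r1, r2, 8 ; 0/9/1/5/7
#3 bne  r1, r2, L8 ; 0/9/1/5/7 ; →target
#4 slti  r1, r2, 14 ; 0/1/1/5/7
#8 ori   r1, r1, 6 ; 0/7/1/5/7
#9 slt  r4, r1, r3 ; 0/7/1/5/0
#10 or   r1, r0, r1 ; 0/7/1/5/0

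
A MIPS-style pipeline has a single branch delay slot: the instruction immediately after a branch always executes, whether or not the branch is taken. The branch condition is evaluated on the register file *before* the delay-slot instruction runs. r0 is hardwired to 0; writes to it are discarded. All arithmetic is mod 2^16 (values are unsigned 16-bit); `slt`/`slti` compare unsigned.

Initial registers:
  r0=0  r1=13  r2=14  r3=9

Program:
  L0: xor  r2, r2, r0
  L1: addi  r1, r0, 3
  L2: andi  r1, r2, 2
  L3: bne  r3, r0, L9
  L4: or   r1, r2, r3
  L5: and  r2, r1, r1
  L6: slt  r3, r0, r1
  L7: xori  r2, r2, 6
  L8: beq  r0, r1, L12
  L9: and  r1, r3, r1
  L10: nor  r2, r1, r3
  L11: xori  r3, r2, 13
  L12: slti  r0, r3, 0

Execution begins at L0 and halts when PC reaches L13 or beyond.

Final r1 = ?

9

#0 xor  r2, r2, r0 ; 0/13/14/9
#1 addi  r1, r0, 3 ; 0/3/14/9
#2 andi  r1, r2, 2 ; 0/2/14/9
#3 bne  r3, r0, L9 ; 0/2/14/9 ; →target
#4 or   r1, r2, r3 ; 0/15/14/9
#9 and  r1, r3, r1 ; 0/9/14/9
#10 nor  r2, r1, r3 ; 0/9/65526/9
#11 xori  r3, r2, 13 ; 0/9/65526/65531
#12 slti  r0, r3, 0 ; 0/9/65526/65531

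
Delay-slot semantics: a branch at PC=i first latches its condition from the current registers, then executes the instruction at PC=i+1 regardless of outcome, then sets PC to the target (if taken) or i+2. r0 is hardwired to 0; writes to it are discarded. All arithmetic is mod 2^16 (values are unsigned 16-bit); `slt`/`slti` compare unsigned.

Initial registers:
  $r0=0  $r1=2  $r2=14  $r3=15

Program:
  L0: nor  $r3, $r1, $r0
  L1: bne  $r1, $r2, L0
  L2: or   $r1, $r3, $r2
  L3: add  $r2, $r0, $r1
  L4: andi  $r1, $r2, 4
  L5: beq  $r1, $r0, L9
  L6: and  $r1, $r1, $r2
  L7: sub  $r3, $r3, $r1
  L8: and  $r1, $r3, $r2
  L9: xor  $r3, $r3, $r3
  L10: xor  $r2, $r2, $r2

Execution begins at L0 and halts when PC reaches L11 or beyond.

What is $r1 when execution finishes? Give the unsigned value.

#0 nor  $r3, $r1, $r0 ; 0/2/14/65533
#1 bne  $r1, $r2, L0 ; 0/2/14/65533 ; →target
#2 or   $r1, $r3, $r2 ; 0/65535/14/65533
#0 nor  $r3, $r1, $r0 ; 0/65535/14/0
#1 bne  $r1, $r2, L0 ; 0/65535/14/0 ; →target
#2 or   $r1, $r3, $r2 ; 0/14/14/0
#0 nor  $r3, $r1, $r0 ; 0/14/14/65521
#1 bne  $r1, $r2, L0 ; 0/14/14/65521 ; →fallthru
#2 or   $r1, $r3, $r2 ; 0/65535/14/65521
#3 add  $r2, $r0, $r1 ; 0/65535/65535/65521
#4 andi  $r1, $r2, 4 ; 0/4/65535/65521
#5 beq  $r1, $r0, L9 ; 0/4/65535/65521 ; →fallthru
#6 and  $r1, $r1, $r2 ; 0/4/65535/65521
#7 sub  $r3, $r3, $r1 ; 0/4/65535/65517
#8 and  $r1, $r3, $r2 ; 0/65517/65535/65517
#9 xor  $r3, $r3, $r3 ; 0/65517/65535/0
#10 xor  $r2, $r2, $r2 ; 0/65517/0/0

65517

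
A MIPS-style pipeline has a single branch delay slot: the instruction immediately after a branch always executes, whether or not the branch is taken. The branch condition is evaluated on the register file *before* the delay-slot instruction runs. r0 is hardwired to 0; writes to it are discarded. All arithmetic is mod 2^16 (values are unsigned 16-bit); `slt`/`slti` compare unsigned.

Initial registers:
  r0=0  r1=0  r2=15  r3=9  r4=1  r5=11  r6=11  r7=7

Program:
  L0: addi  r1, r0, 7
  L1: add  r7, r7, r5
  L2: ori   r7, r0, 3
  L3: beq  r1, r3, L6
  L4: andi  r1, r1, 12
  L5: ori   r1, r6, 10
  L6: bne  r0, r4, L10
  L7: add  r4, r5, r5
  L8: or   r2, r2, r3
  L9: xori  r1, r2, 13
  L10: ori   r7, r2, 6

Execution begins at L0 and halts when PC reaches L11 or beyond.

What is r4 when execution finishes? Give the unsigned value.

22

#0 addi  r1, r0, 7 ; 0/7/15/9/1/11/11/7
#1 add  r7, r7, r5 ; 0/7/15/9/1/11/11/18
#2 ori   r7, r0, 3 ; 0/7/15/9/1/11/11/3
#3 beq  r1, r3, L6 ; 0/7/15/9/1/11/11/3 ; →fallthru
#4 andi  r1, r1, 12 ; 0/4/15/9/1/11/11/3
#5 ori   r1, r6, 10 ; 0/11/15/9/1/11/11/3
#6 bne  r0, r4, L10 ; 0/11/15/9/1/11/11/3 ; →target
#7 add  r4, r5, r5 ; 0/11/15/9/22/11/11/3
#10 ori   r7, r2, 6 ; 0/11/15/9/22/11/11/15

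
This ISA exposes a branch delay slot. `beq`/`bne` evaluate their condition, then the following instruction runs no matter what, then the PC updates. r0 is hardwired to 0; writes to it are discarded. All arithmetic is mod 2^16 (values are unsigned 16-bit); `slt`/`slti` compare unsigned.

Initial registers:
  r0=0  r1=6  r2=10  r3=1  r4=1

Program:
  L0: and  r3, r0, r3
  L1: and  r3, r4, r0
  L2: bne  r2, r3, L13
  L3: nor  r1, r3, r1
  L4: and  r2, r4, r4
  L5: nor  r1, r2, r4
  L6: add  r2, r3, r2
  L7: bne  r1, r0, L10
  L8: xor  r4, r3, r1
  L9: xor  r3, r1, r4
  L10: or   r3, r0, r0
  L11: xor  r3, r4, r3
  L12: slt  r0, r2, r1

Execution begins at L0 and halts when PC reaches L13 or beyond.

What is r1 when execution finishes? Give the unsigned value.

65529

PC=0  and  r3, r0, r3        | r0=0 r1=6 r2=10 r3=0 r4=1
PC=1  and  r3, r4, r0        | r0=0 r1=6 r2=10 r3=0 r4=1
PC=2  bne  r2, r3, L13       | r0=0 r1=6 r2=10 r3=0 r4=1  [TAKEN]
PC=3  nor  r1, r3, r1        | r0=0 r1=65529 r2=10 r3=0 r4=1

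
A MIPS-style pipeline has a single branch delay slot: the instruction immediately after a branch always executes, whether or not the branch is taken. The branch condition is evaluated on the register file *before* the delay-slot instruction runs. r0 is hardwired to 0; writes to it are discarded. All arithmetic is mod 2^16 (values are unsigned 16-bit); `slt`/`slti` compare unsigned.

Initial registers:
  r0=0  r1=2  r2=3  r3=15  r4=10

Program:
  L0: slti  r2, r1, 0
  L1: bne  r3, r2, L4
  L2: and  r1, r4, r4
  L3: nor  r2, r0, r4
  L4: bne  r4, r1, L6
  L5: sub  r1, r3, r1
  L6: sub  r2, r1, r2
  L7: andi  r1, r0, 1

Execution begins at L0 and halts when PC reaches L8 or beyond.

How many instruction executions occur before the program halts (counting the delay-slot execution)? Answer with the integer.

7

#0 slti  r2, r1, 0 ; 0/2/0/15/10
#1 bne  r3, r2, L4 ; 0/2/0/15/10 ; →target
#2 and  r1, r4, r4 ; 0/10/0/15/10
#4 bne  r4, r1, L6 ; 0/10/0/15/10 ; →fallthru
#5 sub  r1, r3, r1 ; 0/5/0/15/10
#6 sub  r2, r1, r2 ; 0/5/5/15/10
#7 andi  r1, r0, 1 ; 0/0/5/15/10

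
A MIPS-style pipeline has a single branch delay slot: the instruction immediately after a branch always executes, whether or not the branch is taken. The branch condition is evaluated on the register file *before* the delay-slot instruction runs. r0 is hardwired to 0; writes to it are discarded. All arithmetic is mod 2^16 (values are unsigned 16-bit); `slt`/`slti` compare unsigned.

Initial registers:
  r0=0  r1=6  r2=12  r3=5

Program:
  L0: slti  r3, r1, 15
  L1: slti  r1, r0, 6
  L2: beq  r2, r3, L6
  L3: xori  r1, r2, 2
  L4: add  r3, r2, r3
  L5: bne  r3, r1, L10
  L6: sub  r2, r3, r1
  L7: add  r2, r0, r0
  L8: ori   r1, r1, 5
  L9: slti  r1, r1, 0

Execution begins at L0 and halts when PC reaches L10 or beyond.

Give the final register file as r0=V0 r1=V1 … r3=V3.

PC=0  slti  r3, r1, 15       | r0=0 r1=6 r2=12 r3=1
PC=1  slti  r1, r0, 6        | r0=0 r1=1 r2=12 r3=1
PC=2  beq  r2, r3, L6        | r0=0 r1=1 r2=12 r3=1  [not taken]
PC=3  xori  r1, r2, 2        | r0=0 r1=14 r2=12 r3=1
PC=4  add  r3, r2, r3        | r0=0 r1=14 r2=12 r3=13
PC=5  bne  r3, r1, L10       | r0=0 r1=14 r2=12 r3=13  [TAKEN]
PC=6  sub  r2, r3, r1        | r0=0 r1=14 r2=65535 r3=13

r0=0 r1=14 r2=65535 r3=13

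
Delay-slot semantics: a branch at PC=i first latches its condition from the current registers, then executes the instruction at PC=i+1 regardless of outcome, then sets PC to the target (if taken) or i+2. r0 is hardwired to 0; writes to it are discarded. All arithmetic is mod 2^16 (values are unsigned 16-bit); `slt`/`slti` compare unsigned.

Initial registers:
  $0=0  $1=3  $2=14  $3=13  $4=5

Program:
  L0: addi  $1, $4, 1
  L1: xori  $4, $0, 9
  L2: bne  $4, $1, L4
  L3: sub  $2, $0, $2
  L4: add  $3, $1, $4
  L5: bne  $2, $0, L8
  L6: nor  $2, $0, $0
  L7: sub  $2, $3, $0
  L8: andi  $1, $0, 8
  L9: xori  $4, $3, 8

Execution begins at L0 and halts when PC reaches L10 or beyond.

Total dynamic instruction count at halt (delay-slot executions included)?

9

[0] addi  $1, $4, 1  →  {$0:0, $1:6, $2:14, $3:13, $4:5}
[1] xori  $4, $0, 9  →  {$0:0, $1:6, $2:14, $3:13, $4:9}
[2] bne  $4, $1, L4  →  {$0:0, $1:6, $2:14, $3:13, $4:9}  ⟨branch taken⟩
[3] sub  $2, $0, $2  →  {$0:0, $1:6, $2:65522, $3:13, $4:9}
[4] add  $3, $1, $4  →  {$0:0, $1:6, $2:65522, $3:15, $4:9}
[5] bne  $2, $0, L8  →  {$0:0, $1:6, $2:65522, $3:15, $4:9}  ⟨branch taken⟩
[6] nor  $2, $0, $0  →  {$0:0, $1:6, $2:65535, $3:15, $4:9}
[8] andi  $1, $0, 8  →  {$0:0, $1:0, $2:65535, $3:15, $4:9}
[9] xori  $4, $3, 8  →  {$0:0, $1:0, $2:65535, $3:15, $4:7}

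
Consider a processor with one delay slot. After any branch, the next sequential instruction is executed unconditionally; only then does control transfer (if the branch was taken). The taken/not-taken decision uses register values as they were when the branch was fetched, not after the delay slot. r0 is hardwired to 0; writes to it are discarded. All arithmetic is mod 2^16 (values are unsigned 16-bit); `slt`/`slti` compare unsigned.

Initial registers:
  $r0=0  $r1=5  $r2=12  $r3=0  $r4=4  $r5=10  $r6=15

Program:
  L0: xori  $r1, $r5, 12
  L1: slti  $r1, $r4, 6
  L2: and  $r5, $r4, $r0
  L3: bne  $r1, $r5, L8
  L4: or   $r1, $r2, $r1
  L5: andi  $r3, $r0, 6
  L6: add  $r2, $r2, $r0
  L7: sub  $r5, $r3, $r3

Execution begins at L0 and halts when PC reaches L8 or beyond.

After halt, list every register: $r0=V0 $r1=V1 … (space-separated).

#0 xori  $r1, $r5, 12 ; 0/6/12/0/4/10/15
#1 slti  $r1, $r4, 6 ; 0/1/12/0/4/10/15
#2 and  $r5, $r4, $r0 ; 0/1/12/0/4/0/15
#3 bne  $r1, $r5, L8 ; 0/1/12/0/4/0/15 ; →target
#4 or   $r1, $r2, $r1 ; 0/13/12/0/4/0/15

$r0=0 $r1=13 $r2=12 $r3=0 $r4=4 $r5=0 $r6=15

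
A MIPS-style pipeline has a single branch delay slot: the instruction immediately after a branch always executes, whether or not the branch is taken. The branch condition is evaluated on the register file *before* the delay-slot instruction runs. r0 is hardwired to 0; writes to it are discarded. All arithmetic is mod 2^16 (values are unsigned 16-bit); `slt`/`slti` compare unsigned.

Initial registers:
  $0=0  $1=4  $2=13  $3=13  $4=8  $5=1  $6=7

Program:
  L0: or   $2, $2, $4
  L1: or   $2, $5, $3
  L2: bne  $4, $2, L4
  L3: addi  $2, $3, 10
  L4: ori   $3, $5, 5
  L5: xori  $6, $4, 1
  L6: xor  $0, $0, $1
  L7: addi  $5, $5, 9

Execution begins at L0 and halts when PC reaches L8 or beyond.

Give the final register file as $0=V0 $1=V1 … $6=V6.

  step pc=0: or   $2, $2, $4  regs=(0,4,13,13,8,1,7)
  step pc=1: or   $2, $5, $3  regs=(0,4,13,13,8,1,7)
  step pc=2: bne  $4, $2, L4  cond=T  regs=(0,4,13,13,8,1,7)
  step pc=3: addi  $2, $3, 10  regs=(0,4,23,13,8,1,7)
  step pc=4: ori   $3, $5, 5  regs=(0,4,23,5,8,1,7)
  step pc=5: xori  $6, $4, 1  regs=(0,4,23,5,8,1,9)
  step pc=6: xor  $0, $0, $1  regs=(0,4,23,5,8,1,9)
  step pc=7: addi  $5, $5, 9  regs=(0,4,23,5,8,10,9)

$0=0 $1=4 $2=23 $3=5 $4=8 $5=10 $6=9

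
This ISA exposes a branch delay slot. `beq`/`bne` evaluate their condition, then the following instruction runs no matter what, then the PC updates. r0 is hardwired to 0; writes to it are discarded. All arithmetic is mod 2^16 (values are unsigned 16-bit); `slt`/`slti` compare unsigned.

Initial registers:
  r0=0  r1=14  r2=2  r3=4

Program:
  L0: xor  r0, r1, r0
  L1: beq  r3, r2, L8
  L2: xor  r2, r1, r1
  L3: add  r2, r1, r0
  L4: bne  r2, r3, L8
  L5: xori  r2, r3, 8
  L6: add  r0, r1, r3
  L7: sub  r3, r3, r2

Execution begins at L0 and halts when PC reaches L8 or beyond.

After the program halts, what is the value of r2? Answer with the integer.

  step pc=0: xor  r0, r1, r0  regs=(0,14,2,4)
  step pc=1: beq  r3, r2, L8  cond=F  regs=(0,14,2,4)
  step pc=2: xor  r2, r1, r1  regs=(0,14,0,4)
  step pc=3: add  r2, r1, r0  regs=(0,14,14,4)
  step pc=4: bne  r2, r3, L8  cond=T  regs=(0,14,14,4)
  step pc=5: xori  r2, r3, 8  regs=(0,14,12,4)

12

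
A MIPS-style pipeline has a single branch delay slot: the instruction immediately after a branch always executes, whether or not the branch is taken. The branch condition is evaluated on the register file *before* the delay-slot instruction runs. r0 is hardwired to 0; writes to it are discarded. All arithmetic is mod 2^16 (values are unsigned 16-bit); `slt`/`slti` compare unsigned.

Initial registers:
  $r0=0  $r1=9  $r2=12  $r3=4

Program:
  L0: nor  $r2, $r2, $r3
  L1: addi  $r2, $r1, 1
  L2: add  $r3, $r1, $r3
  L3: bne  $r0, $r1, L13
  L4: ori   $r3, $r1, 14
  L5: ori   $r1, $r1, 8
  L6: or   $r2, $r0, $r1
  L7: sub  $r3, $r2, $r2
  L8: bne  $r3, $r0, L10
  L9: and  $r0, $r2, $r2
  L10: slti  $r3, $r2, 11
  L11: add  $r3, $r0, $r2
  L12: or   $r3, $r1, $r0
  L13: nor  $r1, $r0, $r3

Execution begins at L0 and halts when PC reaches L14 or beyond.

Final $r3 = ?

#0 nor  $r2, $r2, $r3 ; 0/9/65523/4
#1 addi  $r2, $r1, 1 ; 0/9/10/4
#2 add  $r3, $r1, $r3 ; 0/9/10/13
#3 bne  $r0, $r1, L13 ; 0/9/10/13 ; →target
#4 ori   $r3, $r1, 14 ; 0/9/10/15
#13 nor  $r1, $r0, $r3 ; 0/65520/10/15

15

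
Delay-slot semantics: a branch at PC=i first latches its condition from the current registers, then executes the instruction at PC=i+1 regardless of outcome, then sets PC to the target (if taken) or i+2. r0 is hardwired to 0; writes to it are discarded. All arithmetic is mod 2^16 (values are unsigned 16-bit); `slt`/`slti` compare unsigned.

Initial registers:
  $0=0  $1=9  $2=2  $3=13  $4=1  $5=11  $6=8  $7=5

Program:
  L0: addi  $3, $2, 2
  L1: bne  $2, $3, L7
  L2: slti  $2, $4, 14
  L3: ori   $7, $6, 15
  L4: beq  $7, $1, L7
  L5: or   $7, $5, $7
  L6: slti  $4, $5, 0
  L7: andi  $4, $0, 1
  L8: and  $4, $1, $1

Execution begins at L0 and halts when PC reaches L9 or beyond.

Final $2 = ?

1

#0 addi  $3, $2, 2 ; 0/9/2/4/1/11/8/5
#1 bne  $2, $3, L7 ; 0/9/2/4/1/11/8/5 ; →target
#2 slti  $2, $4, 14 ; 0/9/1/4/1/11/8/5
#7 andi  $4, $0, 1 ; 0/9/1/4/0/11/8/5
#8 and  $4, $1, $1 ; 0/9/1/4/9/11/8/5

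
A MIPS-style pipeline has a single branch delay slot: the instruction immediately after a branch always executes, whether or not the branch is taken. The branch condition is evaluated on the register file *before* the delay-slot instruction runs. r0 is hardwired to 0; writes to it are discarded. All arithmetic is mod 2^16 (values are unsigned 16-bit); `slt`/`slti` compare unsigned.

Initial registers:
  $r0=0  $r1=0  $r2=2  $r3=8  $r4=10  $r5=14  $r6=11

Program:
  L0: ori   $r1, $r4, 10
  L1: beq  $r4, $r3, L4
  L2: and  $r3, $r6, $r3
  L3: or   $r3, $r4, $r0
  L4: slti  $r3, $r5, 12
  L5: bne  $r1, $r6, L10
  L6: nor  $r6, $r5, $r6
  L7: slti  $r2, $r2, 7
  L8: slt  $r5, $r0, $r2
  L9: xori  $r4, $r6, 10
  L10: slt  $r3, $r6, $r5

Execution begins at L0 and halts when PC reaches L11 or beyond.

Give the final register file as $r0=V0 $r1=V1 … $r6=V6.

$r0=0 $r1=10 $r2=2 $r3=0 $r4=10 $r5=14 $r6=65520

[0] ori   $r1, $r4, 10  →  {$r0:0, $r1:10, $r2:2, $r3:8, $r4:10, $r5:14, $r6:11}
[1] beq  $r4, $r3, L4  →  {$r0:0, $r1:10, $r2:2, $r3:8, $r4:10, $r5:14, $r6:11}  ⟨branch fallthrough⟩
[2] and  $r3, $r6, $r3  →  {$r0:0, $r1:10, $r2:2, $r3:8, $r4:10, $r5:14, $r6:11}
[3] or   $r3, $r4, $r0  →  {$r0:0, $r1:10, $r2:2, $r3:10, $r4:10, $r5:14, $r6:11}
[4] slti  $r3, $r5, 12  →  {$r0:0, $r1:10, $r2:2, $r3:0, $r4:10, $r5:14, $r6:11}
[5] bne  $r1, $r6, L10  →  {$r0:0, $r1:10, $r2:2, $r3:0, $r4:10, $r5:14, $r6:11}  ⟨branch taken⟩
[6] nor  $r6, $r5, $r6  →  {$r0:0, $r1:10, $r2:2, $r3:0, $r4:10, $r5:14, $r6:65520}
[10] slt  $r3, $r6, $r5  →  {$r0:0, $r1:10, $r2:2, $r3:0, $r4:10, $r5:14, $r6:65520}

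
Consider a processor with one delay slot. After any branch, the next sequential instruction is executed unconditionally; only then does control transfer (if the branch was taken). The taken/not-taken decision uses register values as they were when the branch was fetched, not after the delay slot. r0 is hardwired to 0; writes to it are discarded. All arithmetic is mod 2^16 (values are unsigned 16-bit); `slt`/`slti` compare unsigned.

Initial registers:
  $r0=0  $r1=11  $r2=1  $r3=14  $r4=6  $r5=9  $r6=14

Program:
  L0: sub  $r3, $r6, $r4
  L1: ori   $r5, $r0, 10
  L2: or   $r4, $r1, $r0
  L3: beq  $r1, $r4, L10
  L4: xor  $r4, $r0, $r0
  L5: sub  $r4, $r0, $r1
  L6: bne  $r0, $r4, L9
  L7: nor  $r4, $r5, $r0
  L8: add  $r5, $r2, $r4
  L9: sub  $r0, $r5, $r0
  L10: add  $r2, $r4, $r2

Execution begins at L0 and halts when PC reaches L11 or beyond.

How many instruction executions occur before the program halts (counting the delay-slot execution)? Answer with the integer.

[0] sub  $r3, $r6, $r4  →  {$r0:0, $r1:11, $r2:1, $r3:8, $r4:6, $r5:9, $r6:14}
[1] ori   $r5, $r0, 10  →  {$r0:0, $r1:11, $r2:1, $r3:8, $r4:6, $r5:10, $r6:14}
[2] or   $r4, $r1, $r0  →  {$r0:0, $r1:11, $r2:1, $r3:8, $r4:11, $r5:10, $r6:14}
[3] beq  $r1, $r4, L10  →  {$r0:0, $r1:11, $r2:1, $r3:8, $r4:11, $r5:10, $r6:14}  ⟨branch taken⟩
[4] xor  $r4, $r0, $r0  →  {$r0:0, $r1:11, $r2:1, $r3:8, $r4:0, $r5:10, $r6:14}
[10] add  $r2, $r4, $r2  →  {$r0:0, $r1:11, $r2:1, $r3:8, $r4:0, $r5:10, $r6:14}

6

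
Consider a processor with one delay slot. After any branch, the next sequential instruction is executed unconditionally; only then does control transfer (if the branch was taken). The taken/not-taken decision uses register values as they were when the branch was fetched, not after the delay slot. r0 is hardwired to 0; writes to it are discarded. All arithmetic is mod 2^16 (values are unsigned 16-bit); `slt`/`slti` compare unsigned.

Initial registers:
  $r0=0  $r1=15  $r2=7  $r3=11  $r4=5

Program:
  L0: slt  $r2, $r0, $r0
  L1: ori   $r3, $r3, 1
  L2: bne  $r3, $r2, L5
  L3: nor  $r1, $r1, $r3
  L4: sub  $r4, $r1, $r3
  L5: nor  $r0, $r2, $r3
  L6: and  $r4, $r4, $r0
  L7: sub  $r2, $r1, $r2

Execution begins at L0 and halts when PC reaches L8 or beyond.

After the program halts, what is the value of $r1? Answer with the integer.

65520

PC=0  slt  $r2, $r0, $r0     | $r0=0 $r1=15 $r2=0 $r3=11 $r4=5
PC=1  ori   $r3, $r3, 1      | $r0=0 $r1=15 $r2=0 $r3=11 $r4=5
PC=2  bne  $r3, $r2, L5      | $r0=0 $r1=15 $r2=0 $r3=11 $r4=5  [TAKEN]
PC=3  nor  $r1, $r1, $r3     | $r0=0 $r1=65520 $r2=0 $r3=11 $r4=5
PC=5  nor  $r0, $r2, $r3     | $r0=0 $r1=65520 $r2=0 $r3=11 $r4=5
PC=6  and  $r4, $r4, $r0     | $r0=0 $r1=65520 $r2=0 $r3=11 $r4=0
PC=7  sub  $r2, $r1, $r2     | $r0=0 $r1=65520 $r2=65520 $r3=11 $r4=0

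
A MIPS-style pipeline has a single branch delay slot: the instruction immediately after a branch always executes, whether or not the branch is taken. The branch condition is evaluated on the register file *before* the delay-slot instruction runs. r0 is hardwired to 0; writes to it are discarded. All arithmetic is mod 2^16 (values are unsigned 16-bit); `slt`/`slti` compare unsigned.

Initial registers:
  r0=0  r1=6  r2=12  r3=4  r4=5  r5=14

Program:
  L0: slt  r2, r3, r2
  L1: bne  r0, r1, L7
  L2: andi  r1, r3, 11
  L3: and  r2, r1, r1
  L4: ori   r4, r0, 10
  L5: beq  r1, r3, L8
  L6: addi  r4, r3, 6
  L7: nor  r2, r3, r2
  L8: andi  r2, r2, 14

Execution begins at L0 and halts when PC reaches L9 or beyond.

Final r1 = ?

0

[0] slt  r2, r3, r2  →  {r0:0, r1:6, r2:1, r3:4, r4:5, r5:14}
[1] bne  r0, r1, L7  →  {r0:0, r1:6, r2:1, r3:4, r4:5, r5:14}  ⟨branch taken⟩
[2] andi  r1, r3, 11  →  {r0:0, r1:0, r2:1, r3:4, r4:5, r5:14}
[7] nor  r2, r3, r2  →  {r0:0, r1:0, r2:65530, r3:4, r4:5, r5:14}
[8] andi  r2, r2, 14  →  {r0:0, r1:0, r2:10, r3:4, r4:5, r5:14}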